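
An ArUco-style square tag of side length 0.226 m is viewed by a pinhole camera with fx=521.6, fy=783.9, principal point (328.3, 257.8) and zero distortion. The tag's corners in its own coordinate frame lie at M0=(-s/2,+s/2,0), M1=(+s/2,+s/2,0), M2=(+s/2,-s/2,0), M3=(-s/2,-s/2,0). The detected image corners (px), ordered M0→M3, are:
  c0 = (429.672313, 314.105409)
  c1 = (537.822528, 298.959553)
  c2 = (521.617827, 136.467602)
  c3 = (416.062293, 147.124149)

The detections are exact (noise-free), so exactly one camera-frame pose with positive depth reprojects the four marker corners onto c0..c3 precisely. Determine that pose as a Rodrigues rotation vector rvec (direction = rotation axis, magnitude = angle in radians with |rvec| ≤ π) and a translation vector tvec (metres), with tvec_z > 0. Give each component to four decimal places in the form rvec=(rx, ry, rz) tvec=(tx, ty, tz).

rvec=(-0.1356, -0.1118, -0.0898) tvec=(0.3006, -0.0469, 1.0554)

Intrinsics K: fx=521.6, fy=783.9, cx=328.3, cy=257.8
Marker side s = 0.226 m; corners in marker frame (Z=0):
  M0 = (-0.1130, +0.1130, 0)
  M1 = (+0.1130, +0.1130, 0)
  M2 = (+0.1130, -0.1130, 0)
  M3 = (-0.1130, -0.1130, 0)
Detected image corners:
  c0 = (429.672313, 314.105409) px
  c1 = (537.822528, 298.959553) px
  c2 = (521.617827, 136.467602) px
  c3 = (416.062293, 147.124149) px
Planar DLT: solve 8×8 A·h = b for H (H[2,2]=1):
  H  [+525.56766 +7.48515 +476.86006]
  H  [-32.07491 +701.24303 +222.93916]
  H  [+0.11095 -0.12293 +1.00000]
B = K⁻¹H; ‖b₁‖=0.947479, ‖b₂‖=0.947479; λ = 2/(‖b₁‖+‖b₂‖) = 1.055432, sign → tz>0 ⇒ λ=+1.055432
r₁ = λ·B[:,0] = (+0.98975,-0.08170,+0.11711); r₂ = λ·B[:,1] = (+0.09681,+0.98681,-0.12974)
r₃ = r₁×r₂ = (-0.10496,+0.13975,+0.98461); SVD([r₁ r₂ r₃]) → R = UVᵀ:
  R  [+0.98975 +0.09681 -0.10496]
  R  [-0.08170 +0.98681 +0.13975]
  R  [+0.11711 -0.12974 +0.98461]
t = (+0.30060, -0.04694, +1.05543) m
tr R = 2.961173; θ = arccos((tr R − 1)/2) = 0.197365 rad = 11.308°
axis k = ((R−Rᵀ)₃₂, (R−Rᵀ)₁₃, (R−Rᵀ)₂₁) / (2 sinθ) = (-0.687161, -0.566247, -0.455163)
rvec = θ·k = (-0.135622, -0.111757, -0.089833)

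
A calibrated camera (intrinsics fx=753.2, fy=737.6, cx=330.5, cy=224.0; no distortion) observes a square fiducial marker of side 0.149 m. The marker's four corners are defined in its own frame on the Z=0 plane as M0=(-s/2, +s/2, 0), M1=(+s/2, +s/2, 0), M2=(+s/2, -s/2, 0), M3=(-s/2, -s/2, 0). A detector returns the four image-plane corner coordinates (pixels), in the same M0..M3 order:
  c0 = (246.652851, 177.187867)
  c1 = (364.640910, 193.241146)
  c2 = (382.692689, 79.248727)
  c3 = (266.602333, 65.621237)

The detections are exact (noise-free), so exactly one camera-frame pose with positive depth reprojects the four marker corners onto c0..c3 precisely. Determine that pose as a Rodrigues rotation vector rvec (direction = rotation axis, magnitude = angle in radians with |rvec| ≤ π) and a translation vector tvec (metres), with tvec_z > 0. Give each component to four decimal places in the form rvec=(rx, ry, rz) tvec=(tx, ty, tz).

Intrinsics K: fx=753.2, fy=737.6, cx=330.5, cy=224.0
Marker side s = 0.149 m; corners in marker frame (Z=0):
  M0 = (-0.0745, +0.0745, 0)
  M1 = (+0.0745, +0.0745, 0)
  M2 = (+0.0745, -0.0745, 0)
  M3 = (-0.0745, -0.0745, 0)
Detected image corners:
  c0 = (246.652851, 177.187867) px
  c1 = (364.640910, 193.241146) px
  c2 = (382.692689, 79.248727) px
  c3 = (266.602333, 65.621237) px
Planar DLT: solve 8×8 A·h = b for H (H[2,2]=1):
  H  [+745.31291 -168.38973 +314.68378]
  H  [+83.11975 +740.15087 +128.21037]
  H  [-0.12732 -0.12949 +1.00000]
B = K⁻¹H; ‖b₁‖=1.063940, ‖b₂‖=1.063940; λ = 2/(‖b₁‖+‖b₂‖) = 0.939903, sign → tz>0 ⇒ λ=+0.939903
r₁ = λ·B[:,0] = (+0.98257,+0.14226,-0.11967); r₂ = λ·B[:,1] = (-0.15673,+0.98011,-0.12171)
r₃ = r₁×r₂ = (+0.09997,+0.13834,+0.98533); SVD([r₁ r₂ r₃]) → R = UVᵀ:
  R  [+0.98257 -0.15673 +0.09997]
  R  [+0.14226 +0.98011 +0.13834]
  R  [-0.11967 -0.12171 +0.98533]
t = (-0.01974, -0.12206, +0.93990) m
tr R = 2.948010; θ = arccos((tr R − 1)/2) = 0.228510 rad = 13.093°
axis k = ((R−Rᵀ)₃₂, (R−Rᵀ)₁₃, (R−Rᵀ)₂₁) / (2 sinθ) = (-0.573991, +0.484795, +0.659930)
rvec = θ·k = (-0.131163, +0.110781, +0.150801)

rvec=(-0.1312, 0.1108, 0.1508) tvec=(-0.0197, -0.1221, 0.9399)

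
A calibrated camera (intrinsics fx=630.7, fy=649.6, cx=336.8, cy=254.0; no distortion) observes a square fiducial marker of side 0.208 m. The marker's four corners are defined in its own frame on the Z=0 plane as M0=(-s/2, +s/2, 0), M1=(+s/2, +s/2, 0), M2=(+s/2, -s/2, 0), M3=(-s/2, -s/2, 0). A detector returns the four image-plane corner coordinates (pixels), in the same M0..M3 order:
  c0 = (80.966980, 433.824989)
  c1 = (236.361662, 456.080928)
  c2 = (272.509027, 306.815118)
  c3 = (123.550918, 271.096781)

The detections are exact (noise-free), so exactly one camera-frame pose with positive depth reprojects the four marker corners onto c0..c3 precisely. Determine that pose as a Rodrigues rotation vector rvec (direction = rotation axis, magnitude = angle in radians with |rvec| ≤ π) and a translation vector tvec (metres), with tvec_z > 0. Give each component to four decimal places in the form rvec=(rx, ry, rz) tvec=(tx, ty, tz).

Intrinsics K: fx=630.7, fy=649.6, cx=336.8, cy=254.0
Marker side s = 0.208 m; corners in marker frame (Z=0):
  M0 = (-0.1040, +0.1040, 0)
  M1 = (+0.1040, +0.1040, 0)
  M2 = (+0.1040, -0.1040, 0)
  M3 = (-0.1040, -0.1040, 0)
Detected image corners:
  c0 = (80.966980, 433.824989) px
  c1 = (236.361662, 456.080928) px
  c2 = (272.509027, 306.815118) px
  c3 = (123.550918, 271.096781) px
Planar DLT: solve 8×8 A·h = b for H (H[2,2]=1):
  H  [+808.50223 -204.90273 +181.95258]
  H  [+298.16593 +714.91229 +366.86231]
  H  [+0.43192 -0.09162 +1.00000]
B = K⁻¹H; ‖b₁‖=1.172976, ‖b₂‖=1.172976; λ = 2/(‖b₁‖+‖b₂‖) = 0.852532, sign → tz>0 ⇒ λ=+0.852532
r₁ = λ·B[:,0] = (+0.89623,+0.24733,+0.36823); r₂ = λ·B[:,1] = (-0.23526,+0.96879,-0.07811)
r₃ = r₁×r₂ = (-0.37605,-0.01663,+0.92645); SVD([r₁ r₂ r₃]) → R = UVᵀ:
  R  [+0.89623 -0.23526 -0.37605]
  R  [+0.24733 +0.96879 -0.01663]
  R  [+0.36823 -0.07811 +0.92645]
t = (-0.20931, +0.14812, +0.85253) m
tr R = 2.791471; θ = arccos((tr R − 1)/2) = 0.460714 rad = 26.397°
axis k = ((R−Rᵀ)₃₂, (R−Rᵀ)₁₃, (R−Rᵀ)₂₁) / (2 sinθ) = (-0.069142, -0.837049, +0.542742)
rvec = θ·k = (-0.031855, -0.385640, +0.250049)

rvec=(-0.0319, -0.3856, 0.2500) tvec=(-0.2093, 0.1481, 0.8525)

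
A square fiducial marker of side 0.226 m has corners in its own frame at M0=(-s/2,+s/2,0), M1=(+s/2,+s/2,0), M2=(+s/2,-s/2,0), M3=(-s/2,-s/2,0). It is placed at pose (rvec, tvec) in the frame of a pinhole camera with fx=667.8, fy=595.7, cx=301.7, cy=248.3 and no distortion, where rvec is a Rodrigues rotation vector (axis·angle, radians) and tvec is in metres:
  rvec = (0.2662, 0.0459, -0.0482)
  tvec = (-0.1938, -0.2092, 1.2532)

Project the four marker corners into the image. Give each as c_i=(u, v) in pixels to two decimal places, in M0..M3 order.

c0=(145.98, 204.10) c1=(262.49, 199.32) c2=(253.93, 90.40) c3=(131.90, 96.45)

Intrinsics K: fx=667.8, fy=595.7, cx=301.7, cy=248.3
Marker side s = 0.226 m; corners in marker frame (Z=0):
  M0 = (-0.1130, +0.1130, 0)
  M1 = (+0.1130, +0.1130, 0)
  M2 = (+0.1130, -0.1130, 0)
  M3 = (-0.1130, -0.1130, 0)
rvec = (0.2662, 0.0459, -0.0482), |rvec| = θ = 0.27439 rad = 15.722°
Rodrigues: sinθ=0.27096, 1−cosθ=0.03741; R = I + sinθ·[k]× + (1−cosθ)·[k]×²:
    [+0.99780 +0.05367 +0.03895]
    [-0.04153 +0.96364 -0.26397]
    [-0.05170 +0.26177 +0.96374]
t = (-0.1938, -0.2092, 1.2532) m
M0: Pc = R·M0+t = (-0.30049, -0.09562, +1.28862); u = 667.8·(-0.30049)/1.28862 + 301.7 = 145.9794, v = 595.7·(-0.09562)/1.28862 + 248.3 = 204.0987
M1: Pc = R·M1+t = (-0.07498, -0.10500, +1.27694); u = 667.8·(-0.07498)/1.27694 + 301.7 = 262.4855, v = 595.7·(-0.10500)/1.27694 + 248.3 = 199.3161
M2: Pc = R·M2+t = (-0.08711, -0.32278, +1.21778); u = 667.8·(-0.08711)/1.21778 + 301.7 = 253.9292, v = 595.7·(-0.32278)/1.21778 + 248.3 = 90.4041
M3: Pc = R·M3+t = (-0.31262, -0.31340, +1.22946); u = 667.8·(-0.31262)/1.22946 + 301.7 = 131.8982, v = 595.7·(-0.31340)/1.22946 + 248.3 = 96.4519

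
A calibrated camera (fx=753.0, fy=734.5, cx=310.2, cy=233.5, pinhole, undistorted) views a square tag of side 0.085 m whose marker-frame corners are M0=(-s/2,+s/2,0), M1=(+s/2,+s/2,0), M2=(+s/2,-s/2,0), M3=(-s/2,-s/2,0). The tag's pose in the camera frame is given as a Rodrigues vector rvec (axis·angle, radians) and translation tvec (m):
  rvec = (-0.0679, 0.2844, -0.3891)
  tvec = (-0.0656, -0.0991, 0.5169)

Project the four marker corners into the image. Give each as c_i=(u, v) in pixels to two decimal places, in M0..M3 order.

Intrinsics K: fx=753.0, fy=734.5, cx=310.2, cy=233.5
Marker side s = 0.085 m; corners in marker frame (Z=0):
  M0 = (-0.0425, +0.0425, 0)
  M1 = (+0.0425, +0.0425, 0)
  M2 = (+0.0425, -0.0425, 0)
  M3 = (-0.0425, -0.0425, 0)
rvec = (-0.0679, 0.2844, -0.3891), |rvec| = θ = 0.48672 rad = 27.887°
Rodrigues: sinθ=0.46773, 1−cosθ=0.11613; R = I + sinθ·[k]× + (1−cosθ)·[k]×²:
    [+0.88613 +0.36445 +0.28625]
    [-0.38338 +0.92352 +0.01100]
    [-0.26035 -0.11950 +0.95809]
t = (-0.0656, -0.0991, 0.5169) m
M0: Pc = R·M0+t = (-0.08777, -0.04356, +0.52289); u = 753.0·(-0.08777)/0.52289 + 310.2 = 183.8018, v = 734.5·(-0.04356)/0.52289 + 233.5 = 172.3162
M1: Pc = R·M1+t = (-0.01245, -0.07614, +0.50076); u = 753.0·(-0.01245)/0.50076 + 310.2 = 291.4785, v = 734.5·(-0.07614)/0.50076 + 233.5 = 121.8133
M2: Pc = R·M2+t = (-0.04343, -0.15464, +0.51091); u = 753.0·(-0.04343)/0.51091 + 310.2 = 246.1937, v = 734.5·(-0.15464)/0.51091 + 233.5 = 11.1812
M3: Pc = R·M3+t = (-0.11875, -0.12206, +0.53304); u = 753.0·(-0.11875)/0.53304 + 310.2 = 142.4489, v = 734.5·(-0.12206)/0.53304 + 233.5 = 65.3148

c0=(183.80, 172.32) c1=(291.48, 121.81) c2=(246.19, 11.18) c3=(142.45, 65.31)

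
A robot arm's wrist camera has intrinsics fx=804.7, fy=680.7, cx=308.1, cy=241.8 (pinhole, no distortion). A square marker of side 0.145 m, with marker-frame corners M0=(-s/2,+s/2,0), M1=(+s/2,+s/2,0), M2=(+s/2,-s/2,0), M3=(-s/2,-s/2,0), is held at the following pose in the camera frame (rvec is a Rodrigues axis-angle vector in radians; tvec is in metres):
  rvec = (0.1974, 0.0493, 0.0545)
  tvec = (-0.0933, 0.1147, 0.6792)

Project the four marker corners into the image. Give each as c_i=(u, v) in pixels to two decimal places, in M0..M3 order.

Intrinsics K: fx=804.7, fy=680.7, cx=308.1, cy=241.8
Marker side s = 0.145 m; corners in marker frame (Z=0):
  M0 = (-0.0725, +0.0725, 0)
  M1 = (+0.0725, +0.0725, 0)
  M2 = (+0.0725, -0.0725, 0)
  M3 = (-0.0725, -0.0725, 0)
rvec = (0.1974, 0.0493, 0.0545), |rvec| = θ = 0.21064 rad = 12.069°
Rodrigues: sinθ=0.20908, 1−cosθ=0.02210; R = I + sinθ·[k]× + (1−cosθ)·[k]×²:
    [+0.99731 -0.04925 +0.05430]
    [+0.05895 +0.97911 -0.19461]
    [-0.04358 +0.19728 +0.97938]
t = (-0.0933, 0.1147, 0.6792) m
M0: Pc = R·M0+t = (-0.16918, +0.18141, +0.69666); u = 804.7·(-0.16918)/0.69666 + 308.1 = 112.6888, v = 680.7·(+0.18141)/0.69666 + 241.8 = 419.0552
M1: Pc = R·M1+t = (-0.02457, +0.18996, +0.69034); u = 804.7·(-0.02457)/0.69034 + 308.1 = 279.4650, v = 680.7·(+0.18996)/0.69034 + 241.8 = 429.1054
M2: Pc = R·M2+t = (-0.01742, +0.04799, +0.66174); u = 804.7·(-0.01742)/0.66174 + 308.1 = 286.9112, v = 680.7·(+0.04799)/0.66174 + 241.8 = 291.1633
M3: Pc = R·M3+t = (-0.16203, +0.03944, +0.66806); u = 804.7·(-0.16203)/0.66806 + 308.1 = 112.9233, v = 680.7·(+0.03944)/0.66806 + 241.8 = 281.9875

c0=(112.69, 419.06) c1=(279.46, 429.11) c2=(286.91, 291.16) c3=(112.92, 281.99)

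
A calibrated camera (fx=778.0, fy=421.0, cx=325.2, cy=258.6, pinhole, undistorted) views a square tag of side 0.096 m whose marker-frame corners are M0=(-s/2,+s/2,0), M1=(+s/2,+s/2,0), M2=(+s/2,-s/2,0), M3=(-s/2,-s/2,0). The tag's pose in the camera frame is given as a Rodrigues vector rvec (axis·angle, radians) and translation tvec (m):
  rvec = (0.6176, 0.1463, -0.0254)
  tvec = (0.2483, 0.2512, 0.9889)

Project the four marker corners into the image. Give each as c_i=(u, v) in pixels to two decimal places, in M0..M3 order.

Intrinsics K: fx=778.0, fy=421.0, cx=325.2, cy=258.6
Marker side s = 0.096 m; corners in marker frame (Z=0):
  M0 = (-0.0480, +0.0480, 0)
  M1 = (+0.0480, +0.0480, 0)
  M2 = (+0.0480, -0.0480, 0)
  M3 = (-0.0480, -0.0480, 0)
rvec = (0.6176, 0.1463, -0.0254), |rvec| = θ = 0.63520 rad = 36.394°
Rodrigues: sinθ=0.59334, 1−cosθ=0.19505; R = I + sinθ·[k]× + (1−cosθ)·[k]×²:
    [+0.98934 +0.06740 +0.12908]
    [+0.01995 +0.81530 -0.57869]
    [-0.14424 +0.57510 +0.80527]
t = (0.2483, 0.2512, 0.9889) m
M0: Pc = R·M0+t = (+0.20405, +0.28938, +1.02343); u = 778.0·(+0.20405)/1.02343 + 325.2 = 480.3145, v = 421.0·(+0.28938)/1.02343 + 258.6 = 377.6387
M1: Pc = R·M1+t = (+0.29902, +0.29129, +1.00958); u = 778.0·(+0.29902)/1.00958 + 325.2 = 555.6327, v = 421.0·(+0.29129)/1.00958 + 258.6 = 380.0701
M2: Pc = R·M2+t = (+0.29255, +0.21302, +0.95437); u = 778.0·(+0.29255)/0.95437 + 325.2 = 563.6881, v = 421.0·(+0.21302)/0.95437 + 258.6 = 352.5706
M3: Pc = R·M3+t = (+0.19758, +0.21111, +0.96822); u = 778.0·(+0.19758)/0.96822 + 325.2 = 483.9599, v = 421.0·(+0.21111)/0.96822 + 258.6 = 350.3937

c0=(480.31, 377.64) c1=(555.63, 380.07) c2=(563.69, 352.57) c3=(483.96, 350.39)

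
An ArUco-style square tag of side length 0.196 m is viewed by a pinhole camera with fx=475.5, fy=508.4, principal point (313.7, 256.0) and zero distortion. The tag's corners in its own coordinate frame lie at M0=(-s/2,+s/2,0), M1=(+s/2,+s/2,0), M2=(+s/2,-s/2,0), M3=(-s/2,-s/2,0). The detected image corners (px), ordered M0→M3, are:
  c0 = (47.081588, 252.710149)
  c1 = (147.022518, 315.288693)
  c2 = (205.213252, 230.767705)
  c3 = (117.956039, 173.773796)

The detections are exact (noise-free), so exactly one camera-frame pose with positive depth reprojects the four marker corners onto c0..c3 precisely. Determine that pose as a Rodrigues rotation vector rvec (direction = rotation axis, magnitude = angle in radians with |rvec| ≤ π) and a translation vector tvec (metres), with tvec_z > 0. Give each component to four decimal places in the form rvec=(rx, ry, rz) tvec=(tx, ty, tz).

rvec=(-0.5393, -0.2480, 0.5125) tvec=(-0.3373, -0.0261, 0.8816)

Intrinsics K: fx=475.5, fy=508.4, cx=313.7, cy=256.0
Marker side s = 0.196 m; corners in marker frame (Z=0):
  M0 = (-0.0980, +0.0980, 0)
  M1 = (+0.0980, +0.0980, 0)
  M2 = (+0.0980, -0.0980, 0)
  M3 = (-0.0980, -0.0980, 0)
Detected image corners:
  c0 = (47.081588, 252.710149) px
  c1 = (147.022518, 315.288693) px
  c2 = (205.213252, 230.767705) px
  c3 = (117.956039, 173.773796) px
Planar DLT: solve 8×8 A·h = b for H (H[2,2]=1):
  H  [+489.08979 -409.01243 +131.75590]
  H  [+329.56283 +266.53861 +240.96069]
  H  [+0.10445 -0.61937 +1.00000]
B = K⁻¹H; ‖b₁‖=1.134312, ‖b₂‖=1.134312; λ = 2/(‖b₁‖+‖b₂‖) = 0.881591, sign → tz>0 ⇒ λ=+0.881591
r₁ = λ·B[:,0] = (+0.84604,+0.52511,+0.09208); r₂ = λ·B[:,1] = (-0.39809,+0.73714,-0.54603)
r₃ = r₁×r₂ = (-0.35460,+0.42530,+0.83269); SVD([r₁ r₂ r₃]) → R = UVᵀ:
  R  [+0.84604 -0.39809 -0.35460]
  R  [+0.52511 +0.73714 +0.42530]
  R  [+0.09208 -0.54603 +0.83269]
t = (-0.33733, -0.02608, +0.88159) m
tr R = 2.415867; θ = arccos((tr R − 1)/2) = 0.784229 rad = 44.933°
axis k = ((R−Rᵀ)₃₂, (R−Rᵀ)₁₃, (R−Rᵀ)₂₁) / (2 sinθ) = (-0.687642, -0.316226, +0.653567)
rvec = θ·k = (-0.539268, -0.247994, +0.512546)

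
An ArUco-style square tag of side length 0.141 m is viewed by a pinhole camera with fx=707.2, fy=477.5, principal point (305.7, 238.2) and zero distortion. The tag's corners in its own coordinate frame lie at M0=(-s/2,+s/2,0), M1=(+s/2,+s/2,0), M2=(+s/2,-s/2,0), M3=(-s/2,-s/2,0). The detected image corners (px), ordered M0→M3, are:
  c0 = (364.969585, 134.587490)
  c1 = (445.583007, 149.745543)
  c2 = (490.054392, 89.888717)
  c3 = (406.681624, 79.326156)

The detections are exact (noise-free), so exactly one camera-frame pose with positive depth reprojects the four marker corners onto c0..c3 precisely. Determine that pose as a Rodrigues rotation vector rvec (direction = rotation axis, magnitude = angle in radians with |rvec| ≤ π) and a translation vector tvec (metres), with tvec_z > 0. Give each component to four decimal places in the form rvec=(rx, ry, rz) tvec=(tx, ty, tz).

rvec=(-0.1938, 0.5822, 0.4389) tvec=(0.1736, -0.2691, 1.0264)

Intrinsics K: fx=707.2, fy=477.5, cx=305.7, cy=238.2
Marker side s = 0.141 m; corners in marker frame (Z=0):
  M0 = (-0.0705, +0.0705, 0)
  M1 = (+0.0705, +0.0705, 0)
  M2 = (+0.0705, -0.0705, 0)
  M3 = (-0.0705, -0.0705, 0)
Detected image corners:
  c0 = (364.969585, 134.587490) px
  c1 = (445.583007, 149.745543) px
  c2 = (490.054392, 89.888717) px
  c3 = (406.681624, 79.326156) px
Planar DLT: solve 8×8 A·h = b for H (H[2,2]=1):
  H  [+344.89241 -327.73493 +425.29971]
  H  [+28.27888 +401.60556 +113.02866]
  H  [-0.55446 -0.05272 +1.00000]
B = K⁻¹H; ‖b₁‖=0.974295, ‖b₂‖=0.974295; λ = 2/(‖b₁‖+‖b₂‖) = 1.026383, sign → tz>0 ⇒ λ=+1.026383
r₁ = λ·B[:,0] = (+0.74655,+0.34467,-0.56909); r₂ = λ·B[:,1] = (-0.45226,+0.89024,-0.05411)
r₃ = r₁×r₂ = (+0.48797,+0.29777,+0.82049); SVD([r₁ r₂ r₃]) → R = UVᵀ:
  R  [+0.74655 -0.45226 +0.48797]
  R  [+0.34467 +0.89024 +0.29777]
  R  [-0.56909 -0.05411 +0.82049]
t = (+0.17358, -0.26905, +1.02638) m
tr R = 2.457289; θ = arccos((tr R − 1)/2) = 0.754456 rad = 43.227°
axis k = ((R−Rᵀ)₃₂, (R−Rᵀ)₁₃, (R−Rᵀ)₂₁) / (2 sinθ) = (-0.256891, +0.771699, +0.581796)
rvec = θ·k = (-0.193813, +0.582213, +0.438939)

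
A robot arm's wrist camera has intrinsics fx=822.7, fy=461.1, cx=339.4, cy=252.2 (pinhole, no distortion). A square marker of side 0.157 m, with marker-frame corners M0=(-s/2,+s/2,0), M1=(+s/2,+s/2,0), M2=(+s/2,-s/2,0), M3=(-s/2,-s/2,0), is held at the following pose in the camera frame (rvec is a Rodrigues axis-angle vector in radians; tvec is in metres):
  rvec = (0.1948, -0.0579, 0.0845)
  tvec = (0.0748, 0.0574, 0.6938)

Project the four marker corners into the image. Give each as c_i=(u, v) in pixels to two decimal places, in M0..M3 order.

Intrinsics K: fx=822.7, fy=461.1, cx=339.4, cy=252.2
Marker side s = 0.157 m; corners in marker frame (Z=0):
  M0 = (-0.0785, +0.0785, 0)
  M1 = (+0.0785, +0.0785, 0)
  M2 = (+0.0785, -0.0785, 0)
  M3 = (-0.0785, -0.0785, 0)
rvec = (0.1948, -0.0579, 0.0845), |rvec| = θ = 0.22009 rad = 12.610°
Rodrigues: sinθ=0.21832, 1−cosθ=0.02412; R = I + sinθ·[k]× + (1−cosθ)·[k]×²:
    [+0.99477 -0.08944 -0.04924]
    [+0.07820 +0.97755 -0.19567]
    [+0.06563 +0.19079 +0.97943]
t = (0.0748, 0.0574, 0.6938) m
M0: Pc = R·M0+t = (-0.01031, +0.12800, +0.70363); u = 822.7·(-0.01031)/0.70363 + 339.4 = 327.3446, v = 461.1·(+0.12800)/0.70363 + 252.2 = 336.0800
M1: Pc = R·M1+t = (+0.14587, +0.14028, +0.71393); u = 822.7·(+0.14587)/0.71393 + 339.4 = 507.4929, v = 461.1·(+0.14028)/0.71393 + 252.2 = 342.7992
M2: Pc = R·M2+t = (+0.15991, -0.01320, +0.68397); u = 822.7·(+0.15991)/0.68397 + 339.4 = 531.7440, v = 461.1·(-0.01320)/0.68397 + 252.2 = 243.3022
M3: Pc = R·M3+t = (+0.00373, -0.02548, +0.67367); u = 822.7·(+0.00373)/0.67367 + 339.4 = 343.9563, v = 461.1·(-0.02548)/0.67367 + 252.2 = 234.7625

c0=(327.34, 336.08) c1=(507.49, 342.80) c2=(531.74, 243.30) c3=(343.96, 234.76)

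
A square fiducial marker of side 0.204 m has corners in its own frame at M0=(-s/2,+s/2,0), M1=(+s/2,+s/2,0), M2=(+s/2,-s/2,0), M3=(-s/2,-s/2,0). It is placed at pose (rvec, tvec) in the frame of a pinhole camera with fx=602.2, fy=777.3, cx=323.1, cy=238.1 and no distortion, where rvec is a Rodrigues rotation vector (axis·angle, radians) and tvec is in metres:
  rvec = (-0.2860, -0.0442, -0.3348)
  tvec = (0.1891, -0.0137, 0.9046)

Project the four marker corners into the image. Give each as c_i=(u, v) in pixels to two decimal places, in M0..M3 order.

c0=(410.87, 337.49) c1=(539.89, 278.58) c2=(484.13, 123.82) c3=(361.69, 176.15)

Intrinsics K: fx=602.2, fy=777.3, cx=323.1, cy=238.1
Marker side s = 0.204 m; corners in marker frame (Z=0):
  M0 = (-0.1020, +0.1020, 0)
  M1 = (+0.1020, +0.1020, 0)
  M2 = (+0.1020, -0.1020, 0)
  M3 = (-0.1020, -0.1020, 0)
rvec = (-0.2860, -0.0442, -0.3348), |rvec| = θ = 0.44254 rad = 25.356°
Rodrigues: sinθ=0.42824, 1−cosθ=0.09633; R = I + sinθ·[k]× + (1−cosθ)·[k]×²:
    [+0.94390 +0.33020 +0.00433]
    [-0.31776 +0.90463 +0.28404]
    [+0.08987 -0.26948 +0.95880]
t = (0.1891, -0.0137, 0.9046) m
M0: Pc = R·M0+t = (+0.12650, +0.11098, +0.86795); u = 602.2·(+0.12650)/0.86795 + 323.1 = 410.8698, v = 777.3·(+0.11098)/0.86795 + 238.1 = 337.4928
M1: Pc = R·M1+t = (+0.31906, +0.04616, +0.88628); u = 602.2·(+0.31906)/0.88628 + 323.1 = 539.8901, v = 777.3·(+0.04616)/0.88628 + 238.1 = 278.5845
M2: Pc = R·M2+t = (+0.25170, -0.13838, +0.94125); u = 602.2·(+0.25170)/0.94125 + 323.1 = 484.1326, v = 777.3·(-0.13838)/0.94125 + 238.1 = 123.8209
M3: Pc = R·M3+t = (+0.05914, -0.07356, +0.92292); u = 602.2·(+0.05914)/0.92292 + 323.1 = 361.6898, v = 777.3·(-0.07356)/0.92292 + 238.1 = 176.1460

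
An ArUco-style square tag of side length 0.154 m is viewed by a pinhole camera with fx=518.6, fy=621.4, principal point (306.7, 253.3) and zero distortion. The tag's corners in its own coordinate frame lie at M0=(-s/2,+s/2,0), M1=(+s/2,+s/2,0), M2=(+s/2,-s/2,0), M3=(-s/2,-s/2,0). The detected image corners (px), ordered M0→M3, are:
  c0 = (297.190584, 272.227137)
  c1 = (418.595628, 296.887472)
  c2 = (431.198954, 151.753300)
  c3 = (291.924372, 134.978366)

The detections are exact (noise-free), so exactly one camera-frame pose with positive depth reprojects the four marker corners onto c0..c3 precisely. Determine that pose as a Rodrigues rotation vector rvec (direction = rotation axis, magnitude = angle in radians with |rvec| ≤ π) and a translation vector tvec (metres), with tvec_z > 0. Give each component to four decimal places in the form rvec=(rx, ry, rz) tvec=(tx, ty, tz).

rvec=(0.5530, 0.3350, 0.0652) tvec=(0.0583, -0.0337, 0.5995)

Intrinsics K: fx=518.6, fy=621.4, cx=306.7, cy=253.3
Marker side s = 0.154 m; corners in marker frame (Z=0):
  M0 = (-0.0770, +0.0770, 0)
  M1 = (+0.0770, +0.0770, 0)
  M2 = (+0.0770, -0.0770, 0)
  M3 = (-0.0770, -0.0770, 0)
Detected image corners:
  c0 = (297.190584, 272.227137) px
  c1 = (418.595628, 296.887472) px
  c2 = (431.198954, 151.753300) px
  c3 = (291.924372, 134.978366) px
Planar DLT: solve 8×8 A·h = b for H (H[2,2]=1):
  H  [+665.72805 +293.64880 +357.13842]
  H  [+31.14748 +1103.38168 +218.33389]
  H  [-0.49126 +0.87643 +1.00000]
B = K⁻¹H; ‖b₁‖=1.668002, ‖b₂‖=1.668002; λ = 2/(‖b₁‖+‖b₂‖) = 0.599520, sign → tz>0 ⇒ λ=+0.599520
r₁ = λ·B[:,0] = (+0.94378,+0.15010,-0.29452); r₂ = λ·B[:,1] = (+0.02872,+0.85035,+0.52544)
r₃ = r₁×r₂ = (+0.32931,-0.50436,+0.79823); SVD([r₁ r₂ r₃]) → R = UVᵀ:
  R  [+0.94378 +0.02872 +0.32931]
  R  [+0.15010 +0.85035 -0.50436]
  R  [-0.29452 +0.52544 +0.79823]
t = (+0.05831, -0.03373, +0.59952) m
tr R = 2.592363; θ = arccos((tr R − 1)/2) = 0.649839 rad = 37.233°
axis k = ((R−Rᵀ)₃₂, (R−Rᵀ)₁₃, (R−Rᵀ)₂₁) / (2 sinθ) = (+0.850990, +0.515515, +0.100305)
rvec = θ·k = (+0.553006, +0.335002, +0.065182)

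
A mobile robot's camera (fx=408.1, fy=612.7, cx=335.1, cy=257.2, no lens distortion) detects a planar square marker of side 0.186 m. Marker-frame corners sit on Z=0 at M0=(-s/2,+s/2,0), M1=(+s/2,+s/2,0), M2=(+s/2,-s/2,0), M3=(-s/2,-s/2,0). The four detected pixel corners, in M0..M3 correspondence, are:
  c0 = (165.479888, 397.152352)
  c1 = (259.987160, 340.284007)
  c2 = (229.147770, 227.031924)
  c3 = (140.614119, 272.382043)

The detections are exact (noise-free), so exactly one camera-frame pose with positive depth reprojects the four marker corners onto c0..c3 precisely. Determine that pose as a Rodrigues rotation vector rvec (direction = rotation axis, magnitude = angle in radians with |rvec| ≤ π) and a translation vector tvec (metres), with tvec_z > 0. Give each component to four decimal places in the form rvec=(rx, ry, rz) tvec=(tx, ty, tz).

Intrinsics K: fx=408.1, fy=612.7, cx=335.1, cy=257.2
Marker side s = 0.186 m; corners in marker frame (Z=0):
  M0 = (-0.0930, +0.0930, 0)
  M1 = (+0.0930, +0.0930, 0)
  M2 = (+0.0930, -0.0930, 0)
  M3 = (-0.0930, -0.0930, 0)
Detected image corners:
  c0 = (165.479888, 397.152352) px
  c1 = (259.987160, 340.284007) px
  c2 = (229.147770, 227.031924) px
  c3 = (140.614119, 272.382043) px
Planar DLT: solve 8×8 A·h = b for H (H[2,2]=1):
  H  [+556.36492 +60.68893 +199.61512]
  H  [-172.39916 +499.63203 +305.94309]
  H  [+0.32691 -0.45041 +1.00000]
B = K⁻¹H; ‖b₁‖=1.216901, ‖b₂‖=1.216901; λ = 2/(‖b₁‖+‖b₂‖) = 0.821760, sign → tz>0 ⇒ λ=+0.821760
r₁ = λ·B[:,0] = (+0.89972,-0.34399,+0.26864); r₂ = λ·B[:,1] = (+0.42612,+0.82548,-0.37013)
r₃ = r₁×r₂ = (-0.09444,+0.44749,+0.88929); SVD([r₁ r₂ r₃]) → R = UVᵀ:
  R  [+0.89972 +0.42612 -0.09444]
  R  [-0.34399 +0.82548 +0.44749]
  R  [+0.26864 -0.37013 +0.88929]
t = (-0.27282, +0.06537, +0.82176) m
tr R = 2.614497; θ = arccos((tr R − 1)/2) = 0.631321 rad = 36.172°
axis k = ((R−Rᵀ)₃₂, (R−Rᵀ)₁₃, (R−Rᵀ)₂₁) / (2 sinθ) = (-0.692644, -0.307584, -0.652409)
rvec = θ·k = (-0.437281, -0.194184, -0.411879)

rvec=(-0.4373, -0.1942, -0.4119) tvec=(-0.2728, 0.0654, 0.8218)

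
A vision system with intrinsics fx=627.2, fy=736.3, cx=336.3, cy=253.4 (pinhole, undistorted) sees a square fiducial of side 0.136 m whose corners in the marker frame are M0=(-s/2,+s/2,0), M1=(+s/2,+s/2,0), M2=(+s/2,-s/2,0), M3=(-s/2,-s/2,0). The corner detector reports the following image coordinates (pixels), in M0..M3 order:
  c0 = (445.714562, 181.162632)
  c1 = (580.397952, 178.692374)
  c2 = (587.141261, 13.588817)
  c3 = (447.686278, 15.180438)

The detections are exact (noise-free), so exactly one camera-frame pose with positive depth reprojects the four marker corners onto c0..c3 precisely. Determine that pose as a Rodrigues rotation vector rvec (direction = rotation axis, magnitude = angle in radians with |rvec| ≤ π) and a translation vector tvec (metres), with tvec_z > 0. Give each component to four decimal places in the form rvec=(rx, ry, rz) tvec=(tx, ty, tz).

rvec=(0.1594, -0.0274, -0.0160) tvec=(0.1763, -0.1298, 0.6176)

Intrinsics K: fx=627.2, fy=736.3, cx=336.3, cy=253.4
Marker side s = 0.136 m; corners in marker frame (Z=0):
  M0 = (-0.0680, +0.0680, 0)
  M1 = (+0.0680, +0.0680, 0)
  M2 = (+0.0680, -0.0680, 0)
  M3 = (-0.0680, -0.0680, 0)
Detected image corners:
  c0 = (445.714562, 181.162632) px
  c1 = (580.397952, 178.692374) px
  c2 = (587.141261, 13.588817) px
  c3 = (447.686278, 15.180438) px
Planar DLT: solve 8×8 A·h = b for H (H[2,2]=1):
  H  [+1029.28903 +100.48346 +515.39348]
  H  [-10.89154 +1242.21683 +98.60140]
  H  [+0.04218 +0.25731 +1.00000]
B = K⁻¹H; ‖b₁‖=1.619282, ‖b₂‖=1.619282; λ = 2/(‖b₁‖+‖b₂‖) = 0.617558, sign → tz>0 ⇒ λ=+0.617558
r₁ = λ·B[:,0] = (+0.99950,-0.01810,+0.02605); r₂ = λ·B[:,1] = (+0.01374,+0.98720,+0.15890)
r₃ = r₁×r₂ = (-0.02859,-0.15846,+0.98695); SVD([r₁ r₂ r₃]) → R = UVᵀ:
  R  [+0.99950 +0.01374 -0.02859]
  R  [-0.01810 +0.98720 -0.15846]
  R  [+0.02605 +0.15890 +0.98695]
t = (+0.17634, -0.12983, +0.61756) m
tr R = 2.973646; θ = arccos((tr R − 1)/2) = 0.162518 rad = 9.312°
axis k = ((R−Rᵀ)₃₂, (R−Rᵀ)₁₃, (R−Rᵀ)₂₁) / (2 sinθ) = (+0.980718, -0.168859, -0.098380)
rvec = θ·k = (+0.159385, -0.027443, -0.015989)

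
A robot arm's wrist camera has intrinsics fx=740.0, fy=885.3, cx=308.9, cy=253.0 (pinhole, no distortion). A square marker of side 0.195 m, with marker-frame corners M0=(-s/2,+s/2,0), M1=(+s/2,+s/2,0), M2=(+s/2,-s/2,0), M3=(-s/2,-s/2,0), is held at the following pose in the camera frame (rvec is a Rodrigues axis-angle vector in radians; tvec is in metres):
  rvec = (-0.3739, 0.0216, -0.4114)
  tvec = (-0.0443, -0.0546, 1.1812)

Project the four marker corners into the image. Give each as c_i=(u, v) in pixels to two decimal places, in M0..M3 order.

c0=(246.60, 304.74) c1=(362.13, 245.13) c2=(313.41, 125.53) c3=(204.14, 180.65)

Intrinsics K: fx=740.0, fy=885.3, cx=308.9, cy=253.0
Marker side s = 0.195 m; corners in marker frame (Z=0):
  M0 = (-0.0975, +0.0975, 0)
  M1 = (+0.0975, +0.0975, 0)
  M2 = (+0.0975, -0.0975, 0)
  M3 = (-0.0975, -0.0975, 0)
rvec = (-0.3739, 0.0216, -0.4114), |rvec| = θ = 0.55634 rad = 31.876°
Rodrigues: sinθ=0.52808, 1−cosθ=0.15081; R = I + sinθ·[k]× + (1−cosθ)·[k]×²:
    [+0.91731 +0.38657 +0.09545]
    [-0.39444 +0.84942 +0.35058]
    [+0.05444 -0.35924 +0.93166]
t = (-0.0443, -0.0546, 1.1812) m
M0: Pc = R·M0+t = (-0.09605, +0.06668, +1.14087); u = 740.0·(-0.09605)/1.14087 + 308.9 = 246.6009, v = 885.3·(+0.06668)/1.14087 + 253.0 = 304.7400
M1: Pc = R·M1+t = (+0.08283, -0.01024, +1.15148); u = 740.0·(+0.08283)/1.15148 + 308.9 = 362.1294, v = 885.3·(-0.01024)/1.15148 + 253.0 = 245.1276
M2: Pc = R·M2+t = (+0.00745, -0.17588, +1.22153); u = 740.0·(+0.00745)/1.22153 + 308.9 = 313.4114, v = 885.3·(-0.17588)/1.22153 + 253.0 = 125.5348
M3: Pc = R·M3+t = (-0.17143, -0.09896, +1.21092); u = 740.0·(-0.17143)/1.21092 + 308.9 = 204.1392, v = 885.3·(-0.09896)/1.21092 + 253.0 = 180.6500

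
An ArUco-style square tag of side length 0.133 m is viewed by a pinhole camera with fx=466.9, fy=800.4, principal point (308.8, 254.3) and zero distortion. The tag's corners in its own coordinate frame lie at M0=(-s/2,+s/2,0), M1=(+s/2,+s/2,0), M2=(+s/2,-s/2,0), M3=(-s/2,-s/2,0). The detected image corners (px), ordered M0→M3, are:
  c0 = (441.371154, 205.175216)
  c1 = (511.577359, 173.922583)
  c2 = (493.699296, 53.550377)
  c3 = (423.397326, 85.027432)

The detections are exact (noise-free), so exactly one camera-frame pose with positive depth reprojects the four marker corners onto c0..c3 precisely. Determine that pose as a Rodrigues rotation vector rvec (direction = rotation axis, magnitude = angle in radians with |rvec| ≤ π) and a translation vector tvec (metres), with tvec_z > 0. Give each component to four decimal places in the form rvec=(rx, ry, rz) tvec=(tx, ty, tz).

Intrinsics K: fx=466.9, fy=800.4, cx=308.8, cy=254.3
Marker side s = 0.133 m; corners in marker frame (Z=0):
  M0 = (-0.0665, +0.0665, 0)
  M1 = (+0.0665, +0.0665, 0)
  M2 = (+0.0665, -0.0665, 0)
  M3 = (-0.0665, -0.0665, 0)
Detected image corners:
  c0 = (441.371154, 205.175216) px
  c1 = (511.577359, 173.922583) px
  c2 = (493.699296, 53.550377) px
  c3 = (423.397326, 85.027432) px
Planar DLT: solve 8×8 A·h = b for H (H[2,2]=1):
  H  [+523.24720 +140.84371 +467.49414]
  H  [-237.20340 +905.88798 +129.48186]
  H  [-0.01065 +0.01297 +1.00000]
B = K⁻¹H; ‖b₁‖=1.165210, ‖b₂‖=1.165210; λ = 2/(‖b₁‖+‖b₂‖) = 0.858214, sign → tz>0 ⇒ λ=+0.858214
r₁ = λ·B[:,0] = (+0.96783,-0.25143,-0.00914); r₂ = λ·B[:,1] = (+0.25153,+0.96779,+0.01113)
r₃ = r₁×r₂ = (+0.00605,-0.01307,+0.99990); SVD([r₁ r₂ r₃]) → R = UVᵀ:
  R  [+0.96783 +0.25153 +0.00605]
  R  [-0.25143 +0.96779 -0.01307]
  R  [-0.00914 +0.01113 +0.99990]
t = (+0.29170, -0.13383, +0.85821) m
tr R = 2.935514; θ = arccos((tr R − 1)/2) = 0.254628 rad = 14.589°
axis k = ((R−Rᵀ)₃₂, (R−Rᵀ)₁₃, (R−Rᵀ)₂₁) / (2 sinθ) = (+0.048031, +0.030146, -0.998391)
rvec = θ·k = (+0.012230, +0.007676, -0.254218)

rvec=(0.0122, 0.0077, -0.2542) tvec=(0.2917, -0.1338, 0.8582)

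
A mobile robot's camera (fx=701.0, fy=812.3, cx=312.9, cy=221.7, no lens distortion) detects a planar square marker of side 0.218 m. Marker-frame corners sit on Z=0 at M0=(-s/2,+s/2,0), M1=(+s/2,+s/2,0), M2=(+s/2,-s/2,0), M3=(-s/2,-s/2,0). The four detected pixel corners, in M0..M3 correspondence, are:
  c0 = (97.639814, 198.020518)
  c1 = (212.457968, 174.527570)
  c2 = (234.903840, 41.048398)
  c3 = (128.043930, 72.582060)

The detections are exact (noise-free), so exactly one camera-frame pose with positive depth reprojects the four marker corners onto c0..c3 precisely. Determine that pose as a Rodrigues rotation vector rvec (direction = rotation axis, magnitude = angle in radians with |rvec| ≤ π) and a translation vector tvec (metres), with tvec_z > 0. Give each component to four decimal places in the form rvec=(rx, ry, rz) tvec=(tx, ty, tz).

Intrinsics K: fx=701.0, fy=812.3, cx=312.9, cy=221.7
Marker side s = 0.218 m; corners in marker frame (Z=0):
  M0 = (-0.1090, +0.1090, 0)
  M1 = (+0.1090, +0.1090, 0)
  M2 = (+0.1090, -0.1090, 0)
  M3 = (-0.1090, -0.1090, 0)
Detected image corners:
  c0 = (97.639814, 198.020518) px
  c1 = (212.457968, 174.527570) px
  c2 = (234.903840, 41.048398) px
  c3 = (128.043930, 72.582060) px
Planar DLT: solve 8×8 A·h = b for H (H[2,2]=1):
  H  [+444.69909 -192.37449 +166.60576]
  H  [-172.48831 +542.23148 +119.15258]
  H  [-0.37385 -0.41849 +1.00000]
B = K⁻¹H; ‖b₁‖=0.891029, ‖b₂‖=0.891029; λ = 2/(‖b₁‖+‖b₂‖) = 1.122298, sign → tz>0 ⇒ λ=+1.122298
r₁ = λ·B[:,0] = (+0.89924,-0.12380,-0.41957); r₂ = λ·B[:,1] = (-0.09835,+0.87735,-0.46967)
r₃ = r₁×r₂ = (+0.42625,+0.46361,+0.77677); SVD([r₁ r₂ r₃]) → R = UVᵀ:
  R  [+0.89924 -0.09835 +0.42625]
  R  [-0.12380 +0.87735 +0.46361]
  R  [-0.41957 -0.46967 +0.77677]
t = (-0.23422, -0.14168, +1.12230) m
tr R = 2.553362; θ = arccos((tr R − 1)/2) = 0.681417 rad = 39.042°
axis k = ((R−Rᵀ)₃₂, (R−Rᵀ)₁₃, (R−Rᵀ)₂₁) / (2 sinθ) = (-0.740818, +0.671401, -0.020204)
rvec = θ·k = (-0.504806, +0.457504, -0.013768)

rvec=(-0.5048, 0.4575, -0.0138) tvec=(-0.2342, -0.1417, 1.1223)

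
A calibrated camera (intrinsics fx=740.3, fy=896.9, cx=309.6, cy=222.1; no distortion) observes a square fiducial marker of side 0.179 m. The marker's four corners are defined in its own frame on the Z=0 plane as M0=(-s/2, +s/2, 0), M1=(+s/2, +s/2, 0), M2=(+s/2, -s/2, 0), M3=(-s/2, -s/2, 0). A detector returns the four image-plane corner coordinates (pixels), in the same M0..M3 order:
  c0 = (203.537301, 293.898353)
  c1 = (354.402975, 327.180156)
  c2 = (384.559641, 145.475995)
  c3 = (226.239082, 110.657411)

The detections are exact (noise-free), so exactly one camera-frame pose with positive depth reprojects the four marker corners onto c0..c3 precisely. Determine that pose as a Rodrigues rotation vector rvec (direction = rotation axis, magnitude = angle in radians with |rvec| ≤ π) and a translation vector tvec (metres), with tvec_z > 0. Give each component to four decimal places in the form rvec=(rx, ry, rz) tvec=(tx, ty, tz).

rvec=(0.2280, 0.0232, 0.1788) tvec=(-0.0202, -0.0006, 0.8438)

Intrinsics K: fx=740.3, fy=896.9, cx=309.6, cy=222.1
Marker side s = 0.179 m; corners in marker frame (Z=0):
  M0 = (-0.0895, +0.0895, 0)
  M1 = (+0.0895, +0.0895, 0)
  M2 = (+0.0895, -0.0895, 0)
  M3 = (-0.0895, -0.0895, 0)
Detected image corners:
  c0 = (203.537301, 293.898353) px
  c1 = (354.402975, 327.180156) px
  c2 = (384.559641, 145.475995) px
  c3 = (226.239082, 110.657411) px
Planar DLT: solve 8×8 A·h = b for H (H[2,2]=1):
  H  [+862.23555 -69.08480 +291.84516]
  H  [+189.43670 +1078.36414 +221.49369]
  H  [-0.00312 +0.26887 +1.00000]
B = K⁻¹H; ‖b₁‖=1.185134, ‖b₂‖=1.185134; λ = 2/(‖b₁‖+‖b₂‖) = 0.843787, sign → tz>0 ⇒ λ=+0.843787
r₁ = λ·B[:,0] = (+0.98387,+0.17887,-0.00263); r₂ = λ·B[:,1] = (-0.17362,+0.95833,+0.22687)
r₃ = r₁×r₂ = (+0.04310,-0.22275,+0.97392); SVD([r₁ r₂ r₃]) → R = UVᵀ:
  R  [+0.98387 -0.17362 +0.04310]
  R  [+0.17887 +0.95833 -0.22275]
  R  [-0.00263 +0.22687 +0.97392]
t = (-0.02024, -0.00057, +0.84379) m
tr R = 2.916117; θ = arccos((tr R − 1)/2) = 0.290647 rad = 16.653°
axis k = ((R−Rᵀ)₃₂, (R−Rᵀ)₁₃, (R−Rᵀ)₂₁) / (2 sinθ) = (+0.784470, +0.079801, +0.615011)
rvec = θ·k = (+0.228004, +0.023194, +0.178751)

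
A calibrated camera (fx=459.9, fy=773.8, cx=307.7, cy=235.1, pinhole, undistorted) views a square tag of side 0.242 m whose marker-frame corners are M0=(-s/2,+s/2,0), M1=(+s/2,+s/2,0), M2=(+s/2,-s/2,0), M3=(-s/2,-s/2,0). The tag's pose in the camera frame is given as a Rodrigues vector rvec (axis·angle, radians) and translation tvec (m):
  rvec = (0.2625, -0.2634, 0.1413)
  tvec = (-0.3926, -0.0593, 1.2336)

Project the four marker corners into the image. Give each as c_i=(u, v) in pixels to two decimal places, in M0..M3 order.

Intrinsics K: fx=459.9, fy=773.8, cx=307.7, cy=235.1
Marker side s = 0.242 m; corners in marker frame (Z=0):
  M0 = (-0.1210, +0.1210, 0)
  M1 = (+0.1210, +0.1210, 0)
  M2 = (+0.1210, -0.1210, 0)
  M3 = (-0.1210, -0.1210, 0)
rvec = (0.2625, -0.2634, 0.1413), |rvec| = θ = 0.39781 rad = 22.793°
Rodrigues: sinθ=0.38740, 1−cosθ=0.07809; R = I + sinθ·[k]× + (1−cosθ)·[k]×²:
    [+0.95591 -0.17172 -0.23821]
    [+0.10348 +0.95615 -0.27400]
    [+0.27481 +0.23727 +0.93176]
t = (-0.3926, -0.0593, 1.2336) m
M0: Pc = R·M0+t = (-0.52904, +0.04387, +1.22906); u = 459.9·(-0.52904)/1.22906 + 307.7 = 109.7375, v = 773.8·(+0.04387)/1.22906 + 235.1 = 262.7214
M1: Pc = R·M1+t = (-0.29771, +0.06892, +1.29556); u = 459.9·(-0.29771)/1.29556 + 307.7 = 202.0176, v = 773.8·(+0.06892)/1.29556 + 235.1 = 276.2611
M2: Pc = R·M2+t = (-0.25616, -0.16247, +1.23814); u = 459.9·(-0.25616)/1.23814 + 307.7 = 212.5524, v = 773.8·(-0.16247)/1.23814 + 235.1 = 133.5601
M3: Pc = R·M3+t = (-0.48749, -0.18752, +1.17164); u = 459.9·(-0.48749)/1.17164 + 307.7 = 116.3480, v = 773.8·(-0.18752)/1.17164 + 235.1 = 111.2568

c0=(109.74, 262.72) c1=(202.02, 276.26) c2=(212.55, 133.56) c3=(116.35, 111.26)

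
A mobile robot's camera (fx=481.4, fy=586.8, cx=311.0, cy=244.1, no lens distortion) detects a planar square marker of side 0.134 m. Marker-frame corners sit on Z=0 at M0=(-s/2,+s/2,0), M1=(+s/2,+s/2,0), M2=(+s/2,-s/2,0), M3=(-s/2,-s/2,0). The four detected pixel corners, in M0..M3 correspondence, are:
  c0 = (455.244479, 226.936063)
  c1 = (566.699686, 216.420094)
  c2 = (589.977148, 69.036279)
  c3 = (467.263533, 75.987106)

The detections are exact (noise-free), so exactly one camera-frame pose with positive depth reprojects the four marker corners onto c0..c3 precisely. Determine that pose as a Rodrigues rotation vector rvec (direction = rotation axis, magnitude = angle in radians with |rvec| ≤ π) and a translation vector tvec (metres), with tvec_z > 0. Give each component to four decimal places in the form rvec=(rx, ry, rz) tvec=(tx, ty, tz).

Intrinsics K: fx=481.4, fy=586.8, cx=311.0, cy=244.1
Marker side s = 0.134 m; corners in marker frame (Z=0):
  M0 = (-0.0670, +0.0670, 0)
  M1 = (+0.0670, +0.0670, 0)
  M2 = (+0.0670, -0.0670, 0)
  M3 = (-0.0670, -0.0670, 0)
Detected image corners:
  c0 = (455.244479, 226.936063) px
  c1 = (566.699686, 216.420094) px
  c2 = (589.977148, 69.036279) px
  c3 = (467.263533, 75.987106) px
Planar DLT: solve 8×8 A·h = b for H (H[2,2]=1):
  H  [+987.22003 +258.08851 +520.22423]
  H  [-33.13945 +1223.46644 +150.78313]
  H  [+0.22234 +0.75110 +1.00000]
B = K⁻¹H; ‖b₁‖=1.925777, ‖b₂‖=1.925777; λ = 2/(‖b₁‖+‖b₂‖) = 0.519271, sign → tz>0 ⇒ λ=+0.519271
r₁ = λ·B[:,0] = (+0.99030,-0.07735,+0.11545); r₂ = λ·B[:,1] = (+0.02642,+0.92043,+0.39002)
r₃ = r₁×r₂ = (-0.13644,-0.38319,+0.91354); SVD([r₁ r₂ r₃]) → R = UVᵀ:
  R  [+0.99030 +0.02642 -0.13644]
  R  [-0.07735 +0.92043 -0.38319]
  R  [+0.11545 +0.39002 +0.91354]
t = (+0.22568, -0.08258, +0.51927) m
tr R = 2.824261; θ = arccos((tr R − 1)/2) = 0.422345 rad = 24.199°
axis k = ((R−Rᵀ)₃₂, (R−Rᵀ)₁₃, (R−Rᵀ)₂₁) / (2 sinθ) = (+0.943170, -0.307256, -0.126588)
rvec = θ·k = (+0.398343, -0.129768, -0.053464)

rvec=(0.3983, -0.1298, -0.0535) tvec=(0.2257, -0.0826, 0.5193)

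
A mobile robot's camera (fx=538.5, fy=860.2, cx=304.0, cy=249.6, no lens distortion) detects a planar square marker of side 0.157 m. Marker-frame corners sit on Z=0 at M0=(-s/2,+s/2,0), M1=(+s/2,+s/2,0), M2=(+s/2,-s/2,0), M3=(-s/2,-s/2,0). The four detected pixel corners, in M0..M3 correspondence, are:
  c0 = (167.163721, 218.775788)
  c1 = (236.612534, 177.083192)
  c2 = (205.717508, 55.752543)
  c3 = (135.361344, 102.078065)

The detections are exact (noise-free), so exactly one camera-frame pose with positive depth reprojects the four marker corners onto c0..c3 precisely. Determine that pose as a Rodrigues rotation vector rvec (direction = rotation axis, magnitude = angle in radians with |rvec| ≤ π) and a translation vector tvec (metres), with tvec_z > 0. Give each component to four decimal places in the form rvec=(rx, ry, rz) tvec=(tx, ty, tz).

Intrinsics K: fx=538.5, fy=860.2, cx=304.0, cy=249.6
Marker side s = 0.157 m; corners in marker frame (Z=0):
  M0 = (-0.0785, +0.0785, 0)
  M1 = (+0.0785, +0.0785, 0)
  M2 = (+0.0785, -0.0785, 0)
  M3 = (-0.0785, -0.0785, 0)
Detected image corners:
  c0 = (167.163721, 218.775788) px
  c1 = (236.612534, 177.083192) px
  c2 = (205.717508, 55.752543) px
  c3 = (135.361344, 102.078065) px
Planar DLT: solve 8×8 A·h = b for H (H[2,2]=1):
  H  [+410.48082 +230.68184 +185.90682]
  H  [-305.92923 +780.85504 +139.52128]
  H  [-0.18645 +0.16629 +1.00000]
B = K⁻¹H; ‖b₁‖=0.937175, ‖b₂‖=0.937175; λ = 2/(‖b₁‖+‖b₂‖) = 1.067037, sign → tz>0 ⇒ λ=+1.067037
r₁ = λ·B[:,0] = (+0.92568,-0.32176,-0.19895); r₂ = λ·B[:,1] = (+0.35692,+0.91713,+0.17744)
r₃ = r₁×r₂ = (+0.12537,-0.23527,+0.96381); SVD([r₁ r₂ r₃]) → R = UVᵀ:
  R  [+0.92568 +0.35692 +0.12537]
  R  [-0.32176 +0.91713 -0.23527]
  R  [-0.19895 +0.17744 +0.96381]
t = (-0.23400, -0.13655, +1.06704) m
tr R = 2.806619; θ = arccos((tr R − 1)/2) = 0.443374 rad = 25.403°
axis k = ((R−Rᵀ)₃₂, (R−Rᵀ)₁₃, (R−Rᵀ)₂₁) / (2 sinθ) = (+0.481024, +0.378009, -0.791028)
rvec = θ·k = (+0.213273, +0.167599, -0.350721)

rvec=(0.2133, 0.1676, -0.3507) tvec=(-0.2340, -0.1365, 1.0670)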